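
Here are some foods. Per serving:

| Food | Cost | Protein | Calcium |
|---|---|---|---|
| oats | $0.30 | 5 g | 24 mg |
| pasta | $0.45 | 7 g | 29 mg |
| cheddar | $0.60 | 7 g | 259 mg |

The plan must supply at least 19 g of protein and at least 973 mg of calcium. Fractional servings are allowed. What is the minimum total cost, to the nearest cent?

With two linear requirements the optimum uses one or two foods; enumerate the corners.
oats only: max(19/5, 973/24) = 40.54 servings → $12.16.
pasta only: max(19/7, 973/29) = 33.55 servings → $15.10.
cheddar only: max(19/7, 973/259) = 3.757 servings → $2.25.
oats + pasta: the both-tight solution has a negative serving — not a feasible corner.
oats + cheddar: intersection lies outside the first quadrant.
pasta + cheddar with both targets exact would need a negative amount; discard.
So the least-cost plan costs $2.25.

$2.25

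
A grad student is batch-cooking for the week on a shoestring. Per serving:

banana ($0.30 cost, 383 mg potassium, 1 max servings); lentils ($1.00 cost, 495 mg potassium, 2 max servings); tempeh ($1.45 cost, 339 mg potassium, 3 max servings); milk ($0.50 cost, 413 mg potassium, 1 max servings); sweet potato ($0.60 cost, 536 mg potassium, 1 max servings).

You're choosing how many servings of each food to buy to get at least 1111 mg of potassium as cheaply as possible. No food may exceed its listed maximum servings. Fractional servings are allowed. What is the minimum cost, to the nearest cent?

Cost per mg of potassium: banana $0.0008, sweet potato $0.0011, milk $0.0012, lentils $0.0020, tempeh $0.0043.
Take 1 serving of banana: +383.0 mg potassium for $0.30 (total $0.30, still need 728.0 mg).
Take 1 serving of sweet potato: +536.0 mg potassium for $0.60 (total $0.90, still need 192.0 mg).
Take 0.4649 servings of milk: +192.0 mg potassium for $0.23 (total $1.13, still need 0.0 mg).
Greedy by cheapest-per-mg is optimal for a single linear constraint, so the minimum cost is $1.13.

$1.13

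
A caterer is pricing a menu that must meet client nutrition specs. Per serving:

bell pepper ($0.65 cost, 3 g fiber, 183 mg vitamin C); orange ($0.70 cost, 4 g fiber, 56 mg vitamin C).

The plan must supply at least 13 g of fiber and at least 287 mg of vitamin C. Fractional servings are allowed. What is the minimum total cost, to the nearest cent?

Compare the cost at each extreme point of the feasible region.
bell pepper only: max(13/3, 287/183) = 4.333 servings → $2.82.
orange only: max(13/4, 287/56) = 5.125 servings → $3.59.
bell pepper + orange with both tight: 0.7447 servings and 2.691 servings → $2.37.
So the least-cost plan costs $2.37.

$2.37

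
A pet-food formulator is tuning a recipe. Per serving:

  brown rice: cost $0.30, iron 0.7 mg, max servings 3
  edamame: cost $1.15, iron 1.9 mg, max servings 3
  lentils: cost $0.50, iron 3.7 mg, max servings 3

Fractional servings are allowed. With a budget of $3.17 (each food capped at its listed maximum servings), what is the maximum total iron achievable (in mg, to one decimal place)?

14.5 mg

Iron per dollar: lentils 7.4, brown rice 2.333, edamame 1.652.
Take 3 servings of lentils: spends $1.50, +11.1 mg iron (running total 11.1 mg).
Take 3 servings of brown rice: spends $0.90, +2.1 mg iron (running total 13.2 mg).
Take 0.6696 servings of edamame: spends $0.77, +1.3 mg iron (running total 14.5 mg).
Filling greedily by iron-per-dollar is optimal for one linear limit, giving 14.5 mg.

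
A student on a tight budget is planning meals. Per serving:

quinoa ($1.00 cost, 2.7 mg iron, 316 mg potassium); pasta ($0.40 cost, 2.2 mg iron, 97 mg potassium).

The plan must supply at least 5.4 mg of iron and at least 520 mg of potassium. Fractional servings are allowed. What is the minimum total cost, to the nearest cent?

$1.71

Compare the cost at each extreme point of the feasible region.
quinoa only: max(5.4/2.7, 520/316) = 2 servings → $2.00.
pasta only: max(5.4/2.2, 520/97) = 5.361 servings → $2.14.
quinoa + pasta with both tight: 1.431 servings and 0.6979 servings → $1.71.
So the least-cost plan costs $1.71.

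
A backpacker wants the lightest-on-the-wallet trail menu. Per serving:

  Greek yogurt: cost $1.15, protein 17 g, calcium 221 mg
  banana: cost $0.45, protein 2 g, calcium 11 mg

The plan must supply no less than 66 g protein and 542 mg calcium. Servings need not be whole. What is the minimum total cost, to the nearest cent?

$4.46

A basic optimal solution has at most two foods positive. Try each food alone and each pair with both targets met exactly.
Greek yogurt only: max(66/17, 542/221) = 3.882 servings → $4.46.
banana only: max(66/2, 542/11) = 49.27 servings → $22.17.
Greek yogurt + banana with both tight: 1.404 servings and 21.07 servings → $11.09.
So the least-cost plan costs $4.46.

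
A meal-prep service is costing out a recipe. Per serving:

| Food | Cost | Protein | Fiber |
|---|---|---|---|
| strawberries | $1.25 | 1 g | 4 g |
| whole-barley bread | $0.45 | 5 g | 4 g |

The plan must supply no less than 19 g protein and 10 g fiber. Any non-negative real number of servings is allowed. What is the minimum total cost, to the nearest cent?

$1.71

An LP optimum is at a vertex; with two nutrient constraints at most two foods are used. Check each candidate.
strawberries only: max(19/1, 10/4) = 19 servings → $23.75.
whole-barley bread only: max(19/5, 10/4) = 3.8 servings → $1.71.
strawberries + whole-barley bread: the both-tight solution has a negative serving — not a feasible corner.
Cheapest feasible corner: $1.71.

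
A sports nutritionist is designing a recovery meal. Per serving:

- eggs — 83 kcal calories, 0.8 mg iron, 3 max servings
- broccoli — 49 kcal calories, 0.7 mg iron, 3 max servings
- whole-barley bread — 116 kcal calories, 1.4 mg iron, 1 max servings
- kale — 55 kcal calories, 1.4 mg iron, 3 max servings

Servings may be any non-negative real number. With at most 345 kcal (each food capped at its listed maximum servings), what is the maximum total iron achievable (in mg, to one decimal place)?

6.7 mg

Iron per kcal: kale 0.02545, broccoli 0.01429, whole-barley bread 0.01207, eggs 0.009639.
Take 3 servings of kale: uses 165 kcal, +4.2 mg iron (running total 4.2 mg).
Take 3 servings of broccoli: uses 147 kcal, +2.1 mg iron (running total 6.3 mg).
Take 0.2845 servings of whole-barley bread: uses 33 kcal, +0.4 mg iron (running total 6.7 mg).
Filling greedily by iron-per-kcal is optimal for one linear limit, giving 6.7 mg.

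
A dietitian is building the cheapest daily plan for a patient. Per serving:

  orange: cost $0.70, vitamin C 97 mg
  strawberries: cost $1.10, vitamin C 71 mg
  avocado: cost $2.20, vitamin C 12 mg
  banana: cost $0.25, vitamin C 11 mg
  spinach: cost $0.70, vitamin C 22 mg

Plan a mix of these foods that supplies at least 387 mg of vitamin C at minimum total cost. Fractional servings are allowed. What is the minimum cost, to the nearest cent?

$2.79

Cost per mg of vitamin C: orange $0.0072, strawberries $0.0155, banana $0.0227, spinach $0.0318, avocado $0.1833.
With no serving limits, use only orange: 387 mg / 97 mg = 3.99 servings × $0.70 = $2.79.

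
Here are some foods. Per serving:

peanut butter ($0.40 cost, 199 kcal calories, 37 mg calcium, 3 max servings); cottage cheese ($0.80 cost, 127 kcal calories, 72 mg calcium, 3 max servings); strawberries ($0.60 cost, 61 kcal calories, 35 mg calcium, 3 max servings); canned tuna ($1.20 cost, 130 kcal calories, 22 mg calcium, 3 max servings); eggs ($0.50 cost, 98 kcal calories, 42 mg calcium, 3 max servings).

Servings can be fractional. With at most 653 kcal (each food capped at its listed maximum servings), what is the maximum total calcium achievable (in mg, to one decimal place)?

Calcium per kcal: strawberries 0.5738, cottage cheese 0.5669, eggs 0.4286, peanut butter 0.1859, canned tuna 0.1692.
Take 3 servings of strawberries: uses 183 kcal, +105.0 mg calcium (running total 105.0 mg).
Take 3 servings of cottage cheese: uses 381 kcal, +216.0 mg calcium (running total 321.0 mg).
Take 0.9082 servings of eggs: uses 89 kcal, +38.1 mg calcium (running total 359.1 mg).
Greedy by best ratio exhausts the calories allowance optimally: 359.1 mg.

359.1 mg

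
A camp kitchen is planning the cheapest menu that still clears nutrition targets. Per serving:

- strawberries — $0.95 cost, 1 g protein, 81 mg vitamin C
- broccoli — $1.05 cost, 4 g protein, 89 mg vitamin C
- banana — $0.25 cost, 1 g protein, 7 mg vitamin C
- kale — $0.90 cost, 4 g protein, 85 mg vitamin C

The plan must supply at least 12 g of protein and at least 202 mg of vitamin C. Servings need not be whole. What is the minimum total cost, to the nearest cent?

This is a tiny linear program; its minimum lies at a vertex of the feasible set. List the vertices and price them.
strawberries only: max(12/1, 202/81) = 12 servings → $11.40.
broccoli only: max(12/4, 202/89) = 3 servings → $3.15.
banana only: max(12/1, 202/7) = 28.86 servings → $7.21.
kale only: max(12/4, 202/85) = 3 servings → $2.70.
strawberries + broccoli with both targets exact would need a negative amount; discard.
strawberries + banana with both tight: 1.595 servings and 10.41 servings → $4.12.
strawberries + kale with both targets exact would need a negative amount; discard.
broccoli + banana with both tight: 1.934 servings and 4.262 servings → $3.10.
broccoli + kale with both targets exact would need a negative amount; discard.
banana + kale with both tight: 3.719 servings and 2.07 servings → $2.79.
The minimum over all feasible corners is $2.70.

$2.70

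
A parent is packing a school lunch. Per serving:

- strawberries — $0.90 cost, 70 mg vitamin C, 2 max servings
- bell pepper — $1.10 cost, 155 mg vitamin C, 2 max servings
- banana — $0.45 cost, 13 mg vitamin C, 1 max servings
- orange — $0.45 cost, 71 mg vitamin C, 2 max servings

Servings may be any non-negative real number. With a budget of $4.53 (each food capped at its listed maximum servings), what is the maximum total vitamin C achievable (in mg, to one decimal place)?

563.2 mg

Vitamin C per dollar: orange 157.8, bell pepper 140.9, strawberries 77.78, banana 28.89.
Take 2 servings of orange: spends $0.90, +142.0 mg vitamin C (running total 142.0 mg).
Take 2 servings of bell pepper: spends $2.20, +310.0 mg vitamin C (running total 452.0 mg).
Take 1.589 servings of strawberries: spends $1.43, +111.2 mg vitamin C (running total 563.2 mg).
Filling greedily by vitamin C-per-dollar is optimal for one linear limit, giving 563.2 mg.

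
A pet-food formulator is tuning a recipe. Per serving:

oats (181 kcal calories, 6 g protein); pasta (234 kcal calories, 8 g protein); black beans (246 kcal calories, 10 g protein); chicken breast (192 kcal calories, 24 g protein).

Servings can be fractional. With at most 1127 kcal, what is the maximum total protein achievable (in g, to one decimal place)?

Protein per kcal: chicken breast 0.125, black beans 0.04065, pasta 0.03419, oats 0.03315.
With no serving limits, spend the whole calories allowance on chicken breast: 1127 kcal / 192 kcal × 24 g = 140.9 g.

140.9 g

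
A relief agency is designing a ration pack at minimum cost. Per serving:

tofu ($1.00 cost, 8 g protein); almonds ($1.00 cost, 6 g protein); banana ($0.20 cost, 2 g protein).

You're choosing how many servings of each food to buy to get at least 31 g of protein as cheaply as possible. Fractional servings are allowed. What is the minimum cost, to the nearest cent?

Cost per g of protein: banana $0.1000, tofu $0.1250, almonds $0.1667.
With no serving limits, use only banana: 31 g / 2 g = 15.5 servings × $0.20 = $3.10.

$3.10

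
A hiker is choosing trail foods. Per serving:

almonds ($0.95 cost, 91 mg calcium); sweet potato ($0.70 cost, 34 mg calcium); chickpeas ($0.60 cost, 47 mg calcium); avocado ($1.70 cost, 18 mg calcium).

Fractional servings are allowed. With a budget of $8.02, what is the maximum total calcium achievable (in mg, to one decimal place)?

768.2 mg

Calcium per dollar: almonds 95.79, chickpeas 78.33, sweet potato 48.57, avocado 10.59.
With no serving limits, spend the whole cost allowance on almonds: $8.02 / $0.95 × 91 mg = 768.2 mg.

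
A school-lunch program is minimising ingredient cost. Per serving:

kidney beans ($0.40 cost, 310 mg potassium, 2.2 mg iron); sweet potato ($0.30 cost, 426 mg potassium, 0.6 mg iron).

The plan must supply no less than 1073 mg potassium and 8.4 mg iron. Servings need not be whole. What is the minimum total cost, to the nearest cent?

$1.53

A basic optimal solution has at most two foods positive. Try each food alone and each pair with both targets met exactly.
kidney beans only: max(1073/310, 8.4/2.2) = 3.818 servings → $1.53.
sweet potato only: max(1073/426, 8.4/0.6) = 14 servings → $4.20.
kidney beans + sweet potato: the both-tight solution has a negative serving — not a feasible corner.
So the least-cost plan costs $1.53.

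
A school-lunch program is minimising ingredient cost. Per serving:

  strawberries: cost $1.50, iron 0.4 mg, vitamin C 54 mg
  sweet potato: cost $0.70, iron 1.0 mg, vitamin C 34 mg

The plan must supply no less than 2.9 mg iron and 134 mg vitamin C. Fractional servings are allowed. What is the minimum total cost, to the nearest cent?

Two binding constraints pin down two serving amounts, so the optimal mix uses at most two foods. The candidates are each food alone (scaled to the tighter of iron/vitamin C) and each pair with both constraints tight.
strawberries only: max(2.9/0.4, 134/54) = 7.25 servings → $10.88.
sweet potato only: max(2.9/1.0, 134/34) = 3.941 servings → $2.76.
strawberries + sweet potato with both tight: 0.8762 servings and 2.55 servings → $3.10.
Cheapest feasible corner: $2.76.

$2.76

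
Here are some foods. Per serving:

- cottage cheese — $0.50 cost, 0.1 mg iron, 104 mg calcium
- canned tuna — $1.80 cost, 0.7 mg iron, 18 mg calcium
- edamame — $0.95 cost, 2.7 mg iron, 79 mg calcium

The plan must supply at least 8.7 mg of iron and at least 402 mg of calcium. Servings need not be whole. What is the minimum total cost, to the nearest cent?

$3.74

Minimising a linear cost over {iron ≥ 8.7, calcium ≥ 402, servings ≥ 0} — the optimum is at a vertex, using one or two foods.
cottage cheese only: max(8.7/0.1, 402/104) = 87 servings → $43.50.
canned tuna only: max(8.7/0.7, 402/18) = 22.33 servings → $40.20.
edamame only: max(8.7/2.7, 402/79) = 5.089 servings → $4.83.
cottage cheese + canned tuna with both tight: 1.758 servings and 12.18 servings → $22.80.
cottage cheese + edamame with both tight: 1.459 servings and 3.168 servings → $3.74.
canned tuna + edamame: intersection lies outside the first quadrant.
The minimum over all feasible corners is $3.74.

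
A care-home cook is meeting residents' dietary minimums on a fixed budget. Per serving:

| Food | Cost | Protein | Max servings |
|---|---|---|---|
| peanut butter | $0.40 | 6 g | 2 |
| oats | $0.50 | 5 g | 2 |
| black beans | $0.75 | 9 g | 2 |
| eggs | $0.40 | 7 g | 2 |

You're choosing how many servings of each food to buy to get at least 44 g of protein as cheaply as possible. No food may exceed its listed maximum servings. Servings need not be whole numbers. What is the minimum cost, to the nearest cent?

$3.10

Cost per g of protein: eggs $0.0571, peanut butter $0.0667, black beans $0.0833, oats $0.1000.
Take 2 servings of eggs: +14.0 g protein for $0.80 (total $0.80, still need 30.0 g).
Take 2 servings of peanut butter: +12.0 g protein for $0.80 (total $1.60, still need 18.0 g).
Take 2 servings of black beans: +18.0 g protein for $1.50 (total $3.10, still need 0.0 g).
Filling from the cheapest source first is optimal under one linear minimum: $3.10.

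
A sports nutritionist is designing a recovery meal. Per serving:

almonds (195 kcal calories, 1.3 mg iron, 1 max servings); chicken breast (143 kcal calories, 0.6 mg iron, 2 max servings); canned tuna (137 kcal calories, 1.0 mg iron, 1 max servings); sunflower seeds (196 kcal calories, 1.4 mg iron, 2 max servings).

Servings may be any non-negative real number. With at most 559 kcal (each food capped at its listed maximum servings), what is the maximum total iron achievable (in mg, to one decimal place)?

Iron per kcal: canned tuna 0.007299, sunflower seeds 0.007143, almonds 0.006667, chicken breast 0.004196.
Take 1 serving of canned tuna: uses 137 kcal, +1.0 mg iron (running total 1.0 mg).
Take 2 servings of sunflower seeds: uses 392 kcal, +2.8 mg iron (running total 3.8 mg).
Take 0.1538 servings of almonds: uses 30 kcal, +0.2 mg iron (running total 4.0 mg).
Filling greedily by iron-per-kcal is optimal for one linear limit, giving 4.0 mg.

4.0 mg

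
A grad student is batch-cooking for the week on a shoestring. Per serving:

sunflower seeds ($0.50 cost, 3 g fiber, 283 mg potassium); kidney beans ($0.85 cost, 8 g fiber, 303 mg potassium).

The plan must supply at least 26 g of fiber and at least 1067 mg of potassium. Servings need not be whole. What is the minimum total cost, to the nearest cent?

$2.85

For a min-cost LP with two ≥-constraints, a basic feasible solution has at most two positive variables.
sunflower seeds only: max(26/3, 1067/283) = 8.667 servings → $4.33.
kidney beans only: max(26/8, 1067/303) = 3.521 servings → $2.99.
sunflower seeds + kidney beans with both tight: 0.4856 servings and 3.068 servings → $2.85.
The minimum over all feasible corners is $2.85.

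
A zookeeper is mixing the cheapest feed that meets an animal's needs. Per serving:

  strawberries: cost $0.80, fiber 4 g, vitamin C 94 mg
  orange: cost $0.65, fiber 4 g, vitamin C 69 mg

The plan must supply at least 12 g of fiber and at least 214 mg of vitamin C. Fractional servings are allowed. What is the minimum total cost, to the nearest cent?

$1.99

With two linear requirements the optimum uses one or two foods; enumerate the corners.
strawberries only: max(12/4, 214/94) = 3 servings → $2.40.
orange only: max(12/4, 214/69) = 3.101 servings → $2.02.
strawberries + orange with both tight: 0.28 servings and 2.72 servings → $1.99.
So the least-cost plan costs $1.99.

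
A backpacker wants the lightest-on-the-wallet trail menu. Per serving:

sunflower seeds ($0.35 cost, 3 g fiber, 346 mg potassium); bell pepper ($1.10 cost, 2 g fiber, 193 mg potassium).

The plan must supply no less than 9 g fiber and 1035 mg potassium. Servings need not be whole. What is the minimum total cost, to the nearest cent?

$1.05

An LP optimum is at a vertex; with two nutrient constraints at most two foods are used. Check each candidate.
sunflower seeds only: max(9/3, 1035/346) = 3 servings → $1.05.
bell pepper only: max(9/2, 1035/193) = 5.363 servings → $5.90.
sunflower seeds + bell pepper with both tight: 2.947 servings and 0.07965 servings → $1.12.
The minimum over all feasible corners is $1.05.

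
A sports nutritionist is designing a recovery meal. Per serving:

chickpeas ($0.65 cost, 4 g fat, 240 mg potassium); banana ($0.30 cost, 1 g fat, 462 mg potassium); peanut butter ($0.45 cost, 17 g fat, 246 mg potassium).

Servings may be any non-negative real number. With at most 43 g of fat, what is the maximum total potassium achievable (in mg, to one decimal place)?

Potassium per g fat: banana 462, chickpeas 60, peanut butter 14.47.
With no serving limits, spend the whole fat allowance on banana: 43 g / 1 g × 462 mg = 19866.0 mg.

19866.0 mg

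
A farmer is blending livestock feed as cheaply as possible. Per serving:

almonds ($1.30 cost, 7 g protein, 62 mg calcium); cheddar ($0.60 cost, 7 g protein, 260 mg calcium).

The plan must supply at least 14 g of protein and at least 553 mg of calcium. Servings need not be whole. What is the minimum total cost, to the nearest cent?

$1.28

This is a tiny linear program; its minimum lies at a vertex of the feasible set. List the vertices and price them.
almonds only: max(14/7, 553/62) = 8.919 servings → $11.60.
cheddar only: max(14/7, 553/260) = 2.127 servings → $1.28.
almonds + cheddar: intersection lies outside the first quadrant.
The minimum over all feasible corners is $1.28.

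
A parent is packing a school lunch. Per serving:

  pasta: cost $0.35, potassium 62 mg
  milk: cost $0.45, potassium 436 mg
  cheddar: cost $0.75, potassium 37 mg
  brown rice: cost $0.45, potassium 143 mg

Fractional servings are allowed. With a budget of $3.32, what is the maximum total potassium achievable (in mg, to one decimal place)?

3216.7 mg

Potassium per dollar: milk 968.9, brown rice 317.8, pasta 177.1, cheddar 49.33.
With no serving limits, spend the whole cost allowance on milk: $3.32 / $0.45 × 436 mg = 3216.7 mg.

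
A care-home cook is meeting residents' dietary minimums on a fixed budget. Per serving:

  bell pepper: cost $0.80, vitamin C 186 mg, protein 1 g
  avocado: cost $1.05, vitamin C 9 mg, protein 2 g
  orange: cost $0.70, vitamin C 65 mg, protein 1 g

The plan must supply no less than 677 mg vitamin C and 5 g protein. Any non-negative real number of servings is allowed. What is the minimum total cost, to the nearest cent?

A basic optimal solution has at most two foods positive. Try each food alone and each pair with both targets met exactly.
bell pepper only: max(677/186, 5/1) = 5 servings → $4.00.
avocado only: max(677/9, 5/2) = 75.22 servings → $78.98.
orange only: max(677/65, 5/1) = 10.42 servings → $7.29.
bell pepper + avocado with both tight: 3.606 servings and 0.697 servings → $3.62.
bell pepper + orange with both tight: 2.909 servings and 2.091 servings → $3.79.
avocado + orange with both targets exact would need a negative amount; discard.
Cheapest feasible corner: $3.62.

$3.62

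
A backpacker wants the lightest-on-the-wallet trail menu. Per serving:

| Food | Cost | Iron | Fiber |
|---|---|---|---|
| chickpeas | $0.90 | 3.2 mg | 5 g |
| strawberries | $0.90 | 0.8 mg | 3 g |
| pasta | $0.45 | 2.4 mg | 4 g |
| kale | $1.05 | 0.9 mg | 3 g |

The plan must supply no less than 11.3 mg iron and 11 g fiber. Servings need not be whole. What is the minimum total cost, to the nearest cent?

Compare the cost at each extreme point of the feasible region.
chickpeas only: max(11.3/3.2, 11/5) = 3.531 servings → $3.18.
strawberries only: max(11.3/0.8, 11/3) = 14.12 servings → $12.71.
pasta only: max(11.3/2.4, 11/4) = 4.708 servings → $2.12.
kale only: max(11.3/0.9, 11/3) = 12.56 servings → $13.18.
chickpeas + strawberries: intersection lies outside the first quadrant.
chickpeas + pasta with both targets exact would need a negative amount; discard.
chickpeas + kale: intersection lies outside the first quadrant.
strawberries + pasta: intersection lies outside the first quadrant.
strawberries + kale: intersection lies outside the first quadrant.
pasta + kale: the both-tight solution has a negative serving — not a feasible corner.
Cheapest feasible corner: $2.12.

$2.12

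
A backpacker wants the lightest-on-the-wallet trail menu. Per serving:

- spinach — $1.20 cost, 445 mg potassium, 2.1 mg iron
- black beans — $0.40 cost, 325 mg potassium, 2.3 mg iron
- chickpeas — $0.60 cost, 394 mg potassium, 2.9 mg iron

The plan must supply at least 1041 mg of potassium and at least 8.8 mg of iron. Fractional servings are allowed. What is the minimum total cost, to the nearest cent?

$1.53

At the optimum either one food covers both requirements or two foods hit both targets exactly; no other combination can be cheaper.
spinach only: max(1041/445, 8.8/2.1) = 4.19 servings → $5.03.
black beans only: max(1041/325, 8.8/2.3) = 3.826 servings → $1.53.
chickpeas only: max(1041/394, 8.8/2.9) = 3.034 servings → $1.82.
spinach + black beans: the both-tight solution has a negative serving — not a feasible corner.
spinach + chickpeas: the both-tight solution has a negative serving — not a feasible corner.
black beans + chickpeas: intersection lies outside the first quadrant.
So the least-cost plan costs $1.53.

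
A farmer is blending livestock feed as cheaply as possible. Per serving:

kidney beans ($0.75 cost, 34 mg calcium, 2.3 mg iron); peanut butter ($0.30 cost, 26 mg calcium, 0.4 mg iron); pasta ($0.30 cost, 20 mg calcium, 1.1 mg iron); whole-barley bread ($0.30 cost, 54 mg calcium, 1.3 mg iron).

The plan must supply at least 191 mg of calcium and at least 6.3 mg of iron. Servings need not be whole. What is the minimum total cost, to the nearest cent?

$1.45

For a min-cost LP with two ≥-constraints, a basic feasible solution has at most two positive variables.
kidney beans only: max(191/34, 6.3/2.3) = 5.618 servings → $4.21.
peanut butter only: max(191/26, 6.3/0.4) = 15.75 servings → $4.72.
pasta only: max(191/20, 6.3/1.1) = 9.55 servings → $2.87.
whole-barley bread only: max(191/54, 6.3/1.3) = 4.846 servings → $1.45.
kidney beans + peanut butter with both tight: 1.892 servings and 4.872 servings → $2.88.
kidney beans + pasta: intersection lies outside the first quadrant.
kidney beans + whole-barley bread with both tight: 1.149 servings and 2.814 servings → $1.71.
peanut butter + pasta with both tight: 4.083 servings and 4.243 servings → $2.50.
peanut butter + whole-barley bread: intersection lies outside the first quadrant.
pasta + whole-barley bread with both tight: 2.751 servings and 2.518 servings → $1.58.
Cheapest feasible corner: $1.45.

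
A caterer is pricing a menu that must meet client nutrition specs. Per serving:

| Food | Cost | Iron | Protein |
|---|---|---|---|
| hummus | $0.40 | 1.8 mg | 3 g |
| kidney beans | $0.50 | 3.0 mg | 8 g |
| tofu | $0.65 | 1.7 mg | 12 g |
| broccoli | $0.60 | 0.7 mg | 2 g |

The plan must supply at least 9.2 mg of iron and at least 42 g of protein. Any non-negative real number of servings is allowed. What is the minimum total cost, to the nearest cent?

Compare the cost at each extreme point of the feasible region.
hummus only: max(9.2/1.8, 42/3) = 14 servings → $5.60.
kidney beans only: max(9.2/3.0, 42/8) = 5.25 servings → $2.62.
tofu only: max(9.2/1.7, 42/12) = 5.412 servings → $3.52.
broccoli only: max(9.2/0.7, 42/2) = 21 servings → $12.60.
hummus + kidney beans: the both-tight solution has a negative serving — not a feasible corner.
hummus + tofu with both tight: 2.364 servings and 2.909 servings → $2.84.
hummus + broccoli: intersection lies outside the first quadrant.
kidney beans + tofu with both tight: 1.741 servings and 2.339 servings → $2.39.
kidney beans + broccoli: intersection lies outside the first quadrant.
tofu + broccoli with both tight: 2.2 servings and 7.8 servings → $6.11.
The minimum over all feasible corners is $2.39.

$2.39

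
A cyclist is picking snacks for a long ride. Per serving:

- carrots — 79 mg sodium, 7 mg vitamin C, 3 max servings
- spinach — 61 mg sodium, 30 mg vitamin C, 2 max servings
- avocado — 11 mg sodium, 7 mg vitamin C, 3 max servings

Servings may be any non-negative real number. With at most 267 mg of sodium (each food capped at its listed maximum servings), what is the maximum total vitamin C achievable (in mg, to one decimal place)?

90.9 mg

Vitamin C per mg sodium: avocado 0.6364, spinach 0.4918, carrots 0.08861.
Take 3 servings of avocado: uses 33 mg sodium, +21.0 mg vitamin C (running total 21.0 mg).
Take 2 servings of spinach: uses 122 mg sodium, +60.0 mg vitamin C (running total 81.0 mg).
Take 1.418 servings of carrots: uses 112 mg sodium, +9.9 mg vitamin C (running total 90.9 mg).
Greedy by best ratio exhausts the sodium allowance optimally: 90.9 mg.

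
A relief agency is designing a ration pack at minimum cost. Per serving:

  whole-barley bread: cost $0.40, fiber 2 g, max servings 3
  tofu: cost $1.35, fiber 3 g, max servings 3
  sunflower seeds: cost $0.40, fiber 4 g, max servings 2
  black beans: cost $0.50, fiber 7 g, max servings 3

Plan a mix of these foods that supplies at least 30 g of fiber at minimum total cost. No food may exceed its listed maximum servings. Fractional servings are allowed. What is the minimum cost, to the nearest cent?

Cost per g of fiber: black beans $0.0714, sunflower seeds $0.1000, whole-barley bread $0.2000, tofu $0.4500.
Take 3 servings of black beans: +21.0 g fiber for $1.50 (total $1.50, still need 9.0 g).
Take 2 servings of sunflower seeds: +8.0 g fiber for $0.80 (total $2.30, still need 1.0 g).
Take 0.5 servings of whole-barley bread: +1.0 g fiber for $0.20 (total $2.50, still need 0.0 g).
Greedy by cheapest-per-g is optimal for a single linear constraint, so the minimum cost is $2.50.

$2.50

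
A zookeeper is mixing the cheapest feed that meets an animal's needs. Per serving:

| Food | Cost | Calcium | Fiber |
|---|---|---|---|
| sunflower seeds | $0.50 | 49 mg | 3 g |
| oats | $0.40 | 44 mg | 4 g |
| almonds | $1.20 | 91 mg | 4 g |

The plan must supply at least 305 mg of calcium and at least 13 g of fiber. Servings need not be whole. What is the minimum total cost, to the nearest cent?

$2.77

sunflower seeds only: max(305/49, 13/3) = 6.224 servings → $3.11.
oats only: max(305/44, 13/4) = 6.932 servings → $2.77.
almonds only: max(305/91, 13/4) = 3.352 servings → $4.02.
sunflower seeds + oats with both targets exact would need a negative amount; discard.
sunflower seeds + almonds with both targets exact would need a negative amount; discard.
oats + almonds: intersection lies outside the first quadrant.
Cheapest feasible corner: $2.77.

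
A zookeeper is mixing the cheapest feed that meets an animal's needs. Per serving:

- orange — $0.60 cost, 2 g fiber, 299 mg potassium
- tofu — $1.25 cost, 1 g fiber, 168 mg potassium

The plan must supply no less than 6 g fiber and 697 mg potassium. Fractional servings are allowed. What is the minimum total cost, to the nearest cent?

$1.80

Check every corner: each single food scaled to meet both minima, and each pair solved so both constraints bind.
orange only: max(6/2, 697/299) = 3 servings → $1.80.
tofu only: max(6/1, 697/168) = 6 servings → $7.50.
orange + tofu: the both-tight solution has a negative serving — not a feasible corner.
So the least-cost plan costs $1.80.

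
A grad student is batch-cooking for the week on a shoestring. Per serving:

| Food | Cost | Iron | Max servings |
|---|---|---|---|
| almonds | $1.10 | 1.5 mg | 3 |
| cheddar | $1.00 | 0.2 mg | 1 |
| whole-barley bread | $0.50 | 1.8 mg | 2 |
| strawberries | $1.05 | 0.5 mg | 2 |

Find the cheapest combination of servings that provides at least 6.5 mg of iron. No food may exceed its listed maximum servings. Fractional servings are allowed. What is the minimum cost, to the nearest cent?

$3.13

Cost per mg of iron: whole-barley bread $0.2778, almonds $0.7333, strawberries $2.1000, cheddar $5.0000.
Take 2 servings of whole-barley bread: +3.6 mg iron for $1.00 (total $1.00, still need 2.9 mg).
Take 1.933 servings of almonds: +2.9 mg iron for $2.13 (total $3.13, still need 0.0 mg).
Filling from the cheapest source first is optimal under one linear minimum: $3.13.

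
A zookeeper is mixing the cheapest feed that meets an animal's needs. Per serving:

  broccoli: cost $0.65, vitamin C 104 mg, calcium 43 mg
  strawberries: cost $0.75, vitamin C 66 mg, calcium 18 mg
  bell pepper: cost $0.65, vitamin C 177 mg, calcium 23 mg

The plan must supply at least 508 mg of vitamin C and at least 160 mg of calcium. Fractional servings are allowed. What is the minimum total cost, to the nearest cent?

$2.72

A basic optimal solution has at most two foods positive. Try each food alone and each pair with both targets met exactly.
broccoli only: max(508/104, 160/43) = 4.885 servings → $3.17.
strawberries only: max(508/66, 160/18) = 8.889 servings → $6.67.
bell pepper only: max(508/177, 160/23) = 6.957 servings → $4.52.
broccoli + strawberries with both tight: 1.466 servings and 5.387 servings → $4.99.
broccoli + bell pepper with both tight: 3.188 servings and 0.9971 servings → $2.72.
strawberries + bell pepper: the both-tight solution has a negative serving — not a feasible corner.
So the least-cost plan costs $2.72.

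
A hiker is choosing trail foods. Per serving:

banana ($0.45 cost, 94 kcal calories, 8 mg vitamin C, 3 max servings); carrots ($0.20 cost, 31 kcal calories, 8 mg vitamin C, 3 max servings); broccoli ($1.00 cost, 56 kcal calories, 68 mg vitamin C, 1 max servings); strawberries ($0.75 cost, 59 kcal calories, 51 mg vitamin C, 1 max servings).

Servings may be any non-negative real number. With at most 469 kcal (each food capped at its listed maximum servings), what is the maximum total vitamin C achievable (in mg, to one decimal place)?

Vitamin C per kcal: broccoli 1.214, strawberries 0.8644, carrots 0.2581, banana 0.08511.
Take 1 serving of broccoli: uses 56 kcal, +68.0 mg vitamin C (running total 68.0 mg).
Take 1 serving of strawberries: uses 59 kcal, +51.0 mg vitamin C (running total 119.0 mg).
Take 3 servings of carrots: uses 93 kcal, +24.0 mg vitamin C (running total 143.0 mg).
Take 2.777 servings of banana: uses 261 kcal, +22.2 mg vitamin C (running total 165.2 mg).
Greedy by best ratio exhausts the calories allowance optimally: 165.2 mg.

165.2 mg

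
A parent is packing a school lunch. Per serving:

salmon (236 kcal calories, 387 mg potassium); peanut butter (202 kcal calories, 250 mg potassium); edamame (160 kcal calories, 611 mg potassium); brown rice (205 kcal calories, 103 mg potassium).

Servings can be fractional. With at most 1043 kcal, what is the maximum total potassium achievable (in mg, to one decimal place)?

3983.0 mg

Potassium per kcal: edamame 3.819, salmon 1.64, peanut butter 1.238, brown rice 0.5024.
With no serving limits, spend the whole calories allowance on edamame: 1043 kcal / 160 kcal × 611 mg = 3983.0 mg.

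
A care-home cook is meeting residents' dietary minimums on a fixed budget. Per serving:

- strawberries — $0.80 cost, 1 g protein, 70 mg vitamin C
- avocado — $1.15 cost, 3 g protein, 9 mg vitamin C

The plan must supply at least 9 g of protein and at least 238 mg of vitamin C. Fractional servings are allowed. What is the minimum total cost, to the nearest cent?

$4.76

strawberries only: max(9/1, 238/70) = 9 servings → $7.20.
avocado only: max(9/3, 238/9) = 26.44 servings → $30.41.
strawberries + avocado with both tight: 3.149 servings and 1.95 servings → $4.76.
The minimum over all feasible corners is $4.76.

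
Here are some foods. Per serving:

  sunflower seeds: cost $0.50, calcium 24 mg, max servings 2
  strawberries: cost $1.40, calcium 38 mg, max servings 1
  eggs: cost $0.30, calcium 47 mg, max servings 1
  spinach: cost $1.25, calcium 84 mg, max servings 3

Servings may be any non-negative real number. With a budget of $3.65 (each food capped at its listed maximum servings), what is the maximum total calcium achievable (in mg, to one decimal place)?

Calcium per dollar: eggs 156.7, spinach 67.2, sunflower seeds 48, strawberries 27.14.
Take 1 serving of eggs: spends $0.30, +47.0 mg calcium (running total 47.0 mg).
Take 2.68 servings of spinach: spends $3.35, +225.1 mg calcium (running total 272.1 mg).
Filling greedily by calcium-per-dollar is optimal for one linear limit, giving 272.1 mg.

272.1 mg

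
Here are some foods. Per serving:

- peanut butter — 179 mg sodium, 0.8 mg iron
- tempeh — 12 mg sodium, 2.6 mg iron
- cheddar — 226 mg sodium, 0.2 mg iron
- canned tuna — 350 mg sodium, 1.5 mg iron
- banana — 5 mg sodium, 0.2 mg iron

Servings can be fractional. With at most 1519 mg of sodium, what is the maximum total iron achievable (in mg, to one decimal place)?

329.1 mg

Iron per mg sodium: tempeh 0.2167, banana 0.04, peanut butter 0.004469, canned tuna 0.004286, cheddar 0.000885.
With no serving limits, spend the whole sodium allowance on tempeh: 1519 mg / 12 mg × 2.6 mg = 329.1 mg.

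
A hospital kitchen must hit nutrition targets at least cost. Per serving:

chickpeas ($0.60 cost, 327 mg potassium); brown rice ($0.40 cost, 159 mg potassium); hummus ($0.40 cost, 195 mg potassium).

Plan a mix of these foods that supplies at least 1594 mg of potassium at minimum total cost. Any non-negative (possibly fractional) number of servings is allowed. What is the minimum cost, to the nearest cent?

Cost per mg of potassium: chickpeas $0.0018, hummus $0.0021, brown rice $0.0025.
With no serving limits, use only chickpeas: 1594 mg / 327 mg = 4.875 servings × $0.60 = $2.92.

$2.92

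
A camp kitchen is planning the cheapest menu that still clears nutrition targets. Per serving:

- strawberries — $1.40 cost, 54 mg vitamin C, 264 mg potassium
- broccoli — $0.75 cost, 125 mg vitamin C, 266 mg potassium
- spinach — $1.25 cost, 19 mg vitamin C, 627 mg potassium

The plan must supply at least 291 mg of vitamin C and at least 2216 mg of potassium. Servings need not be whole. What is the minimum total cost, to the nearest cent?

An LP optimum is at a vertex; with two nutrient constraints at most two foods are used. Check each candidate.
strawberries only: max(291/54, 2216/264) = 8.394 servings → $11.75.
broccoli only: max(291/125, 2216/266) = 8.331 servings → $6.25.
spinach only: max(291/19, 2216/627) = 15.32 servings → $19.14.
strawberries + broccoli: intersection lies outside the first quadrant.
strawberries + spinach with both tight: 4.866 servings and 1.485 servings → $8.67.
broccoli + spinach with both tight: 1.914 servings and 2.722 servings → $4.84.
Cheapest feasible corner: $4.84.

$4.84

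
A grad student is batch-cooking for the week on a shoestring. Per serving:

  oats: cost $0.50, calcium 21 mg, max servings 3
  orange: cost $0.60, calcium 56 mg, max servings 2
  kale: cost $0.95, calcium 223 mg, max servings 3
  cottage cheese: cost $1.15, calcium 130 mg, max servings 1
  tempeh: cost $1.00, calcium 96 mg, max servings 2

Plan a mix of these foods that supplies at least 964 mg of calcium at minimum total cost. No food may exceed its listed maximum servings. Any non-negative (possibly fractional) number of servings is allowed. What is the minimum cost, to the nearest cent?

Cost per mg of calcium: kale $0.0043, cottage cheese $0.0088, tempeh $0.0104, orange $0.0107, oats $0.0238.
Take 3 servings of kale: +669.0 mg calcium for $2.85 (total $2.85, still need 295.0 mg).
Take 1 serving of cottage cheese: +130.0 mg calcium for $1.15 (total $4.00, still need 165.0 mg).
Take 1.719 servings of tempeh: +165.0 mg calcium for $1.72 (total $5.72, still need 0.0 mg).
Filling from the cheapest source first is optimal under one linear minimum: $5.72.

$5.72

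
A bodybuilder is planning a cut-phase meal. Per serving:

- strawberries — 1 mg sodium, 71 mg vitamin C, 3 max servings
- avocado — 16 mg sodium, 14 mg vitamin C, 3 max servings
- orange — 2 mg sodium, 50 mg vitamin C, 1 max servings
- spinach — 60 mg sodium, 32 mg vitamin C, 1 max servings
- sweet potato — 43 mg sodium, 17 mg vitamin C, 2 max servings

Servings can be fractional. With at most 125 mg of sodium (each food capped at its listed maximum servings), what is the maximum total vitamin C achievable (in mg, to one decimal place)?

Vitamin C per mg sodium: strawberries 71, orange 25, avocado 0.875, spinach 0.5333, sweet potato 0.3953.
Take 3 servings of strawberries: uses 3 mg sodium, +213.0 mg vitamin C (running total 213.0 mg).
Take 1 serving of orange: uses 2 mg sodium, +50.0 mg vitamin C (running total 263.0 mg).
Take 3 servings of avocado: uses 48 mg sodium, +42.0 mg vitamin C (running total 305.0 mg).
Take 1 serving of spinach: uses 60 mg sodium, +32.0 mg vitamin C (running total 337.0 mg).
Take 0.2791 servings of sweet potato: uses 12 mg sodium, +4.7 mg vitamin C (running total 341.7 mg).
Greedy by best ratio exhausts the sodium allowance optimally: 341.7 mg.

341.7 mg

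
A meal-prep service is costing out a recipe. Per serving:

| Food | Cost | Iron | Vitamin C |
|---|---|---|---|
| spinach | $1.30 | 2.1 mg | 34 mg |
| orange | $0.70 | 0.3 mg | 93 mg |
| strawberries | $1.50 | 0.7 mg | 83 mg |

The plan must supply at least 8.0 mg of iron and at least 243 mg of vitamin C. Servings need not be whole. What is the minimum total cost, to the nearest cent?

$5.61

spinach only: max(8.0/2.1, 243/34) = 7.147 servings → $9.29.
orange only: max(8.0/0.3, 243/93) = 26.67 servings → $18.67.
strawberries only: max(8.0/0.7, 243/83) = 11.43 servings → $17.14.
spinach + orange with both tight: 3.626 servings and 1.287 servings → $5.61.
spinach + strawberries with both tight: 3.282 servings and 1.583 servings → $6.64.
orange + strawberries with both targets exact would need a negative amount; discard.
The minimum over all feasible corners is $5.61.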